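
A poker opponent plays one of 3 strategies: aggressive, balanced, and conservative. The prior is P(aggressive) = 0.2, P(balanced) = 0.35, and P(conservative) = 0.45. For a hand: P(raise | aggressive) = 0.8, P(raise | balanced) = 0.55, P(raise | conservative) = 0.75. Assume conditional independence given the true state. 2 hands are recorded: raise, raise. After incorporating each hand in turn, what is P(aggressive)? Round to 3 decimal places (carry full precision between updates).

0.263

After 'raise': normaliser = 0.8·0.2000 + 0.55·0.3500 + 0.75·0.4500; P(aggressive) ≈ 0.2319, P(balanced) ≈ 0.2790, P(conservative) ≈ 0.4891
After 'raise': normaliser = 0.8·0.2319 + 0.55·0.2790 + 0.75·0.4891; P(aggressive) ≈ 0.2628, P(balanced) ≈ 0.2174, P(conservative) ≈ 0.5198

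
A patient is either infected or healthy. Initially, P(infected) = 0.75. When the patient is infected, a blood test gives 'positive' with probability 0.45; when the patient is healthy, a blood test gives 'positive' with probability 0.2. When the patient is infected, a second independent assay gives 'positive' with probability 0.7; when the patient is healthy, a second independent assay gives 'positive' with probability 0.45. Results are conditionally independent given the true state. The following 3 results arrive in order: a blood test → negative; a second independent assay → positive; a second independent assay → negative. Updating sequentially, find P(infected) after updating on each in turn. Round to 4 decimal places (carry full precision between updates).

0.6364

After a blood test='negative': P(infected) = 0.55·0.7500 / (0.55·0.7500 + 0.8·0.2500) ≈ 0.6735
After a second independent assay='positive': P(infected) = 0.7·0.6735 / (0.7·0.6735 + 0.45·0.3265) ≈ 0.7624
After a second independent assay='negative': P(infected) = 0.3·0.7624 / (0.3·0.7624 + 0.55·0.2376) ≈ 0.6364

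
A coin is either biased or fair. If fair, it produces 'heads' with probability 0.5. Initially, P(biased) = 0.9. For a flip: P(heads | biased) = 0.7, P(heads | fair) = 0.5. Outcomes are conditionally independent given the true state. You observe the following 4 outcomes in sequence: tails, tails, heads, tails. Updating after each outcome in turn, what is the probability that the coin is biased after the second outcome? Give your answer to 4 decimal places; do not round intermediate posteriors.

After 'tails': P(biased) = 0.3·0.9000 / (0.3·0.9000 + 0.5·0.1000) ≈ 0.8438
After 'tails': P(biased) = 0.3·0.8438 / (0.3·0.8438 + 0.5·0.1562) ≈ 0.7642

0.7642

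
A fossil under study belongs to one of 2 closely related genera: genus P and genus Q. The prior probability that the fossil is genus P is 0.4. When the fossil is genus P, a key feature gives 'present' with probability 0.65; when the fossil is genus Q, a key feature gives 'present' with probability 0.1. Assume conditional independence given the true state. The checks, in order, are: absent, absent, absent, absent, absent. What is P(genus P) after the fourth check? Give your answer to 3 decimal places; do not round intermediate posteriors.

0.015

After 'absent': P(genus P) = 0.35·0.4000 / (0.35·0.4000 + 0.9·0.6000) ≈ 0.2059
After 'absent': P(genus P) = 0.35·0.2059 / (0.35·0.2059 + 0.9·0.7941) ≈ 0.0916
After 'absent': P(genus P) = 0.35·0.0916 / (0.35·0.0916 + 0.9·0.9084) ≈ 0.0377
After 'absent': P(genus P) = 0.35·0.0377 / (0.35·0.0377 + 0.9·0.9623) ≈ 0.0150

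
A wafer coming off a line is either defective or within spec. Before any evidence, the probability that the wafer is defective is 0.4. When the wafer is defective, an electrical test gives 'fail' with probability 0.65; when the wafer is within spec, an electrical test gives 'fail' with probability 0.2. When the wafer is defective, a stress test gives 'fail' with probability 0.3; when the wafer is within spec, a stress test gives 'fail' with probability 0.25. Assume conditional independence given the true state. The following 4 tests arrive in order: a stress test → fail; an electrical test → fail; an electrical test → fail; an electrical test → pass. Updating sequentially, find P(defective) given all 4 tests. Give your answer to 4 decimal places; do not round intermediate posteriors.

Apply Bayes' rule sequentially, carrying P(defective) forward.
After a stress test='fail': P(defective) = 0.3·0.4000 / (0.3·0.4000 + 0.25·0.6000) ≈ 0.4444
After an electrical test='fail': P(defective) = 0.65·0.4444 / (0.65·0.4444 + 0.2·0.5556) ≈ 0.7222
After an electrical test='fail': P(defective) = 0.65·0.7222 / (0.65·0.7222 + 0.2·0.2778) ≈ 0.8942
After an electrical test='pass': P(defective) = 0.35·0.8942 / (0.35·0.8942 + 0.8·0.1058) ≈ 0.7871

0.7871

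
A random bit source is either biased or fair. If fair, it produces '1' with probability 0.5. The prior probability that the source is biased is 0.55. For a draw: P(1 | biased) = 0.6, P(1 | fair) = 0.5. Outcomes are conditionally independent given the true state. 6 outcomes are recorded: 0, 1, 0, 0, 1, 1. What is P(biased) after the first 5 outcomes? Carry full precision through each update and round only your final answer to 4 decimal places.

Apply Bayes' rule sequentially, carrying P(biased) forward.
After '0': P(biased) = 0.4·0.5500 / (0.4·0.5500 + 0.5·0.4500) ≈ 0.4944
After '1': P(biased) = 0.6·0.4944 / (0.6·0.4944 + 0.5·0.5056) ≈ 0.5399
After '0': P(biased) = 0.4·0.5399 / (0.4·0.5399 + 0.5·0.4601) ≈ 0.4842
After '0': P(biased) = 0.4·0.4842 / (0.4·0.4842 + 0.5·0.5158) ≈ 0.4289
After '1': P(biased) = 0.6·0.4289 / (0.6·0.4289 + 0.5·0.5711) ≈ 0.4740

0.4740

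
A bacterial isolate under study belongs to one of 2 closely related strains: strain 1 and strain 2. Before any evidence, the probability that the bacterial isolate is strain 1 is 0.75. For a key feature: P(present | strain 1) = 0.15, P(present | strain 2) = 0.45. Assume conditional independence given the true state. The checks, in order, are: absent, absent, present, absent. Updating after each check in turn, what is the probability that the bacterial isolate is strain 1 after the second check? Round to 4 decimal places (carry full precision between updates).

After 'absent': P(strain 1) = 0.85·0.7500 / (0.85·0.7500 + 0.55·0.2500) ≈ 0.8226
After 'absent': P(strain 1) = 0.85·0.8226 / (0.85·0.8226 + 0.55·0.1774) ≈ 0.8775

0.8775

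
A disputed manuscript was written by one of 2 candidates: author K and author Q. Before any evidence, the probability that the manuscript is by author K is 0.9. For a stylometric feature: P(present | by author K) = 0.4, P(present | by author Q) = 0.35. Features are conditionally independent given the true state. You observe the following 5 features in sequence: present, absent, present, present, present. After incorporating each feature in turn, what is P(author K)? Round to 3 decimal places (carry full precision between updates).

After 'present': P(author K) = 0.4·0.9000 / (0.4·0.9000 + 0.35·0.1000) ≈ 0.9114
After 'absent': P(author K) = 0.6·0.9114 / (0.6·0.9114 + 0.65·0.0886) ≈ 0.9047
After 'present': P(author K) = 0.4·0.9047 / (0.4·0.9047 + 0.35·0.0953) ≈ 0.9156
After 'present': P(author K) = 0.4·0.9156 / (0.4·0.9156 + 0.35·0.0844) ≈ 0.9254
After 'present': P(author K) = 0.4·0.9254 / (0.4·0.9254 + 0.35·0.0746) ≈ 0.9341

0.934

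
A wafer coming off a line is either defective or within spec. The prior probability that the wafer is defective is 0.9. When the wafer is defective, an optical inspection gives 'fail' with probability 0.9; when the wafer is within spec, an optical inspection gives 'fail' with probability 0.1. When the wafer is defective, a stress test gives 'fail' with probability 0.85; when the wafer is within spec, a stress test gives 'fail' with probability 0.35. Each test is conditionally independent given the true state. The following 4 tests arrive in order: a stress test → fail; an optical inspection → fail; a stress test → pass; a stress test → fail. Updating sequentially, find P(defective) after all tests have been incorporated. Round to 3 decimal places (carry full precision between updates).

After a stress test='fail': P(defective) = 0.85·0.9000 / (0.85·0.9000 + 0.35·0.1000) ≈ 0.9563
After an optical inspection='fail': P(defective) = 0.9·0.9563 / (0.9·0.9563 + 0.1·0.0437) ≈ 0.9949
After a stress test='pass': P(defective) = 0.15·0.9949 / (0.15·0.9949 + 0.65·0.0051) ≈ 0.9784
After a stress test='fail': P(defective) = 0.85·0.9784 / (0.85·0.9784 + 0.35·0.0216) ≈ 0.9910

0.991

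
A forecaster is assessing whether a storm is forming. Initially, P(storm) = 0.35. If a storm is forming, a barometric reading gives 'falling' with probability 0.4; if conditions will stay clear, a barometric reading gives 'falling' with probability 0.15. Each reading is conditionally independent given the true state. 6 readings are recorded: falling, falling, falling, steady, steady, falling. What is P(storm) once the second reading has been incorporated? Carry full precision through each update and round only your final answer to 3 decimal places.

0.793

Each posterior becomes the prior for the next update.
After 'falling': P(storm) = 0.4·0.3500 / (0.4·0.3500 + 0.15·0.6500) ≈ 0.5895
After 'falling': P(storm) = 0.4·0.5895 / (0.4·0.5895 + 0.15·0.4105) ≈ 0.7929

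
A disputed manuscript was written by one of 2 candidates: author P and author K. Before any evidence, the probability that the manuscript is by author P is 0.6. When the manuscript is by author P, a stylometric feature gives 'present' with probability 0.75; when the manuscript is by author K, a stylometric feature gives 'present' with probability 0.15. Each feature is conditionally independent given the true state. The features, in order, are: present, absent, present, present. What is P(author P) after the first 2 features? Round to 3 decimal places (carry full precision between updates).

After 'present': P(author P) = 0.75·0.6000 / (0.75·0.6000 + 0.15·0.4000) ≈ 0.8824
After 'absent': P(author P) = 0.25·0.8824 / (0.25·0.8824 + 0.85·0.1176) ≈ 0.6881

0.688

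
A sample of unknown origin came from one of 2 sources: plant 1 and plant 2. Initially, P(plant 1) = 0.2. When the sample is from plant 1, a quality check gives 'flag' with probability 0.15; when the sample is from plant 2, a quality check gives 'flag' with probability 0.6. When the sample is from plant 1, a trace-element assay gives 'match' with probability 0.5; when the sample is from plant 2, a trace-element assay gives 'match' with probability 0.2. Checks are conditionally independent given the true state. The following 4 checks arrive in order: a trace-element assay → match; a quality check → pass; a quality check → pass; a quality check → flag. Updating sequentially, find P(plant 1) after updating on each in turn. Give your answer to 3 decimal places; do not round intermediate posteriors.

0.414

Each posterior becomes the prior for the next update.
After a trace-element assay='match': P(plant 1) = 0.5·0.2000 / (0.5·0.2000 + 0.2·0.8000) ≈ 0.3846
After a quality check='pass': P(plant 1) = 0.85·0.3846 / (0.85·0.3846 + 0.4·0.6154) ≈ 0.5705
After a quality check='pass': P(plant 1) = 0.85·0.5705 / (0.85·0.5705 + 0.4·0.4295) ≈ 0.7384
After a quality check='flag': P(plant 1) = 0.15·0.7384 / (0.15·0.7384 + 0.6·0.2616) ≈ 0.4137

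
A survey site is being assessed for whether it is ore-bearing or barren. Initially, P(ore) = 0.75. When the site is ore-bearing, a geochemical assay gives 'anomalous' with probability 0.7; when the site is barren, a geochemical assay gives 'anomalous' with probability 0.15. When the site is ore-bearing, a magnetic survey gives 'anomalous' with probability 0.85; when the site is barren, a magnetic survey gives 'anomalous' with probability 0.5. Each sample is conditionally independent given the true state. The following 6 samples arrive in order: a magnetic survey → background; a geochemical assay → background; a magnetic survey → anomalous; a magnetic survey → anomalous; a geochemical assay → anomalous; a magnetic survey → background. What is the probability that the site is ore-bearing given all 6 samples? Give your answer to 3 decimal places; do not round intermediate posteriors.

0.562

Each posterior becomes the prior for the next update.
After a magnetic survey='background': P(ore) = 0.15·0.7500 / (0.15·0.7500 + 0.5·0.2500) ≈ 0.4737
After a geochemical assay='background': P(ore) = 0.3·0.4737 / (0.3·0.4737 + 0.85·0.5263) ≈ 0.2411
After a magnetic survey='anomalous': P(ore) = 0.85·0.2411 / (0.85·0.2411 + 0.5·0.7589) ≈ 0.3506
After a magnetic survey='anomalous': P(ore) = 0.85·0.3506 / (0.85·0.3506 + 0.5·0.6494) ≈ 0.4786
After a geochemical assay='anomalous': P(ore) = 0.7·0.4786 / (0.7·0.4786 + 0.15·0.5214) ≈ 0.8107
After a magnetic survey='background': P(ore) = 0.15·0.8107 / (0.15·0.8107 + 0.5·0.1893) ≈ 0.5624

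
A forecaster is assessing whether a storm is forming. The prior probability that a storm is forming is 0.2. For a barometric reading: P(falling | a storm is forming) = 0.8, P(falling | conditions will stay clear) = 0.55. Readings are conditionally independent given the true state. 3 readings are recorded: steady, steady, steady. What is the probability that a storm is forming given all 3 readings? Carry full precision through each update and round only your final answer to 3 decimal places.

0.021

After 'steady': P(storm) = 0.2·0.2000 / (0.2·0.2000 + 0.45·0.8000) ≈ 0.1000
After 'steady': P(storm) = 0.2·0.1000 / (0.2·0.1000 + 0.45·0.9000) ≈ 0.0471
After 'steady': P(storm) = 0.2·0.0471 / (0.2·0.0471 + 0.45·0.9529) ≈ 0.0215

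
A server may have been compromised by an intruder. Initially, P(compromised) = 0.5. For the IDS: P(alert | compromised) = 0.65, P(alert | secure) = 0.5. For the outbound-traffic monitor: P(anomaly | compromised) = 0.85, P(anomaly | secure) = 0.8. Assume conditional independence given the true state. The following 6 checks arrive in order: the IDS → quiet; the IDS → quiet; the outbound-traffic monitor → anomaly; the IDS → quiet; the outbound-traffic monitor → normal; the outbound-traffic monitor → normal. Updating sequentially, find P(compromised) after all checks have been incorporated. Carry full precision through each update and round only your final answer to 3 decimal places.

After the IDS='quiet': P(compromised) = 0.35·0.5000 / (0.35·0.5000 + 0.5·0.5000) ≈ 0.4118
After the IDS='quiet': P(compromised) = 0.35·0.4118 / (0.35·0.4118 + 0.5·0.5882) ≈ 0.3289
After the outbound-traffic monitor='anomaly': P(compromised) = 0.85·0.3289 / (0.85·0.3289 + 0.8·0.6711) ≈ 0.3424
After the IDS='quiet': P(compromised) = 0.35·0.3424 / (0.35·0.3424 + 0.5·0.6576) ≈ 0.2671
After the outbound-traffic monitor='normal': P(compromised) = 0.15·0.2671 / (0.15·0.2671 + 0.2·0.7329) ≈ 0.2147
After the outbound-traffic monitor='normal': P(compromised) = 0.15·0.2147 / (0.15·0.2147 + 0.2·0.7853) ≈ 0.1701

0.170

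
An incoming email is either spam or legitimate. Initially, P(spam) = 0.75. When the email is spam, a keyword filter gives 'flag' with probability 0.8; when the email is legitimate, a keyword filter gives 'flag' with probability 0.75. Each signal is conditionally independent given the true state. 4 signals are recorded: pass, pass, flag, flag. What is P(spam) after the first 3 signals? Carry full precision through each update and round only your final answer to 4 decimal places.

0.6719

Apply Bayes' rule sequentially, carrying P(spam) forward.
After 'pass': P(spam) = 0.2·0.7500 / (0.2·0.7500 + 0.25·0.2500) ≈ 0.7059
After 'pass': P(spam) = 0.2·0.7059 / (0.2·0.7059 + 0.25·0.2941) ≈ 0.6575
After 'flag': P(spam) = 0.8·0.6575 / (0.8·0.6575 + 0.75·0.3425) ≈ 0.6719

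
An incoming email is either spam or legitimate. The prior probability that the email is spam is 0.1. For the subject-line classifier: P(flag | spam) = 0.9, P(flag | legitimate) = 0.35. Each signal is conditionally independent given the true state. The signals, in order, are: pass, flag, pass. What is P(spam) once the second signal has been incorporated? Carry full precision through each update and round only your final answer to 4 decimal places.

Each posterior becomes the prior for the next update.
After 'pass': P(spam) = 0.1·0.1000 / (0.1·0.1000 + 0.65·0.9000) ≈ 0.0168
After 'flag': P(spam) = 0.9·0.0168 / (0.9·0.0168 + 0.35·0.9832) ≈ 0.0421

0.0421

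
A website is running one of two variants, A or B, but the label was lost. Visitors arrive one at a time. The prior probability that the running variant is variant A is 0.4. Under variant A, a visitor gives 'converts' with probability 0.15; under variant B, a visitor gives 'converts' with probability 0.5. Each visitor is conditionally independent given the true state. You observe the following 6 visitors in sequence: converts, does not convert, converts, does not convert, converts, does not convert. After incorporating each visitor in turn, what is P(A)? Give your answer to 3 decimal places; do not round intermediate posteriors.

After 'converts': P(A) = 0.15·0.4000 / (0.15·0.4000 + 0.5·0.6000) ≈ 0.1667
After 'does not convert': P(A) = 0.85·0.1667 / (0.85·0.1667 + 0.5·0.8333) ≈ 0.2537
After 'converts': P(A) = 0.15·0.2537 / (0.15·0.2537 + 0.5·0.7463) ≈ 0.0926
After 'does not convert': P(A) = 0.85·0.0926 / (0.85·0.0926 + 0.5·0.9074) ≈ 0.1478
After 'converts': P(A) = 0.15·0.1478 / (0.15·0.1478 + 0.5·0.8522) ≈ 0.0494
After 'does not convert': P(A) = 0.85·0.0494 / (0.85·0.0494 + 0.5·0.9506) ≈ 0.0812

0.081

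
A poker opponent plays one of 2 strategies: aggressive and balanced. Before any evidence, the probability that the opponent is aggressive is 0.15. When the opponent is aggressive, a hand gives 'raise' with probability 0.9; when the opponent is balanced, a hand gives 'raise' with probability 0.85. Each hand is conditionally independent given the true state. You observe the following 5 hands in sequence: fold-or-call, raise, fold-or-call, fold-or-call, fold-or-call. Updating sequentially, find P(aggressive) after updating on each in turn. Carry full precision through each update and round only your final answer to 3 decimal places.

0.036

After 'fold-or-call': P(aggressive) = 0.1·0.1500 / (0.1·0.1500 + 0.15·0.8500) ≈ 0.1053
After 'raise': P(aggressive) = 0.9·0.1053 / (0.9·0.1053 + 0.85·0.8947) ≈ 0.1108
After 'fold-or-call': P(aggressive) = 0.1·0.1108 / (0.1·0.1108 + 0.15·0.8892) ≈ 0.0767
After 'fold-or-call': P(aggressive) = 0.1·0.0767 / (0.1·0.0767 + 0.15·0.9233) ≈ 0.0525
After 'fold-or-call': P(aggressive) = 0.1·0.0525 / (0.1·0.0525 + 0.15·0.9475) ≈ 0.0356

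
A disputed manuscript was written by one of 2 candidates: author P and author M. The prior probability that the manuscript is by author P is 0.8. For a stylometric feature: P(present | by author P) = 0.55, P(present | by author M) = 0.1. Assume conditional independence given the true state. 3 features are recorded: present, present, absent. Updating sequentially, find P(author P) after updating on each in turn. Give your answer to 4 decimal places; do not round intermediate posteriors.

Apply Bayes' rule sequentially, carrying P(author P) forward.
After 'present': P(author P) = 0.55·0.8000 / (0.55·0.8000 + 0.1·0.2000) ≈ 0.9565
After 'present': P(author P) = 0.55·0.9565 / (0.55·0.9565 + 0.1·0.0435) ≈ 0.9918
After 'absent': P(author P) = 0.45·0.9918 / (0.45·0.9918 + 0.9·0.0082) ≈ 0.9837

0.9837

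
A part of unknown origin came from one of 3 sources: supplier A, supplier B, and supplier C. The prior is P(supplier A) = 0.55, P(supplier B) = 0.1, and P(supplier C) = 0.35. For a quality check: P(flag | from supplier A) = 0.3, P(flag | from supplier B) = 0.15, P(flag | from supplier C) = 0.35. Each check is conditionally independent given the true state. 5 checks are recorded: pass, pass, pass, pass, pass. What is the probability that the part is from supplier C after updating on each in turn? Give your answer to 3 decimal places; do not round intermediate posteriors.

Apply Bayes' rule sequentially, carrying P(supplier C) forward.
After 'pass': normaliser = 0.7·0.5500 + 0.85·0.1000 + 0.65·0.3500; P(supplier A) ≈ 0.5520, P(supplier B) ≈ 0.1219, P(supplier C) ≈ 0.3262
After 'pass': normaliser = 0.7·0.5520 + 0.85·0.1219 + 0.65·0.3262; P(supplier A) ≈ 0.5504, P(supplier B) ≈ 0.1476, P(supplier C) ≈ 0.3020
After 'pass': normaliser = 0.7·0.5504 + 0.85·0.1476 + 0.65·0.3020; P(supplier A) ≈ 0.5449, P(supplier B) ≈ 0.1774, P(supplier C) ≈ 0.2777
After 'pass': normaliser = 0.7·0.5449 + 0.85·0.1774 + 0.65·0.2777; P(supplier A) ≈ 0.5352, P(supplier B) ≈ 0.2116, P(supplier C) ≈ 0.2532
After 'pass': normaliser = 0.7·0.5352 + 0.85·0.2116 + 0.65·0.2532; P(supplier A) ≈ 0.5210, P(supplier B) ≈ 0.2501, P(supplier C) ≈ 0.2289

0.229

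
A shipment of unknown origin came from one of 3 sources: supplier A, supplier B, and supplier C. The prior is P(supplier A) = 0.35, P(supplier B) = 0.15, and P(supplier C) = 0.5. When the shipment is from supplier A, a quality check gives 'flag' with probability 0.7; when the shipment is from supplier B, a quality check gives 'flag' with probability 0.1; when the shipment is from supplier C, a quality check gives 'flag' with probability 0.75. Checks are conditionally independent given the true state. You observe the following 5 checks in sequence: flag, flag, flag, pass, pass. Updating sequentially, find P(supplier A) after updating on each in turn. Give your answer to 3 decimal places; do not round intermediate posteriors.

Each posterior becomes the prior for the next update.
After 'flag': normaliser = 0.7·0.3500 + 0.1·0.1500 + 0.75·0.5000; P(supplier A) ≈ 0.3858, P(supplier B) ≈ 0.0236, P(supplier C) ≈ 0.5906
After 'flag': normaliser = 0.7·0.3858 + 0.1·0.0236 + 0.75·0.5906; P(supplier A) ≈ 0.3775, P(supplier B) ≈ 0.0033, P(supplier C) ≈ 0.6192
After 'flag': normaliser = 0.7·0.3775 + 0.1·0.0033 + 0.75·0.6192; P(supplier A) ≈ 0.3625, P(supplier B) ≈ 0.0005, P(supplier C) ≈ 0.6370
After 'pass': normaliser = 0.3·0.3625 + 0.9·0.0005 + 0.25·0.6370; P(supplier A) ≈ 0.4052, P(supplier B) ≈ 0.0015, P(supplier C) ≈ 0.5933
After 'pass': normaliser = 0.3·0.4052 + 0.9·0.0015 + 0.25·0.5933; P(supplier A) ≈ 0.4481, P(supplier B) ≈ 0.0050, P(supplier C) ≈ 0.5468

0.448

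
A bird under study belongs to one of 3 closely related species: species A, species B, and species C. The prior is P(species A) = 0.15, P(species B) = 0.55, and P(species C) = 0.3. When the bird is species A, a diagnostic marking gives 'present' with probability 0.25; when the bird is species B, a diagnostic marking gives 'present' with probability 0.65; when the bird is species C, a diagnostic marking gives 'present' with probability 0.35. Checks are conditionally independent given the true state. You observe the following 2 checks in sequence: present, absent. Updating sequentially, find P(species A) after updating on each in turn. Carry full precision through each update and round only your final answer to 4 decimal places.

0.1270

Each posterior becomes the prior for the next update.
After 'present': normaliser = 0.25·0.1500 + 0.65·0.5500 + 0.35·0.3000; P(species A) ≈ 0.0750, P(species B) ≈ 0.7150, P(species C) ≈ 0.2100
After 'absent': normaliser = 0.75·0.0750 + 0.35·0.7150 + 0.65·0.2100; P(species A) ≈ 0.1270, P(species B) ≈ 0.5649, P(species C) ≈ 0.3081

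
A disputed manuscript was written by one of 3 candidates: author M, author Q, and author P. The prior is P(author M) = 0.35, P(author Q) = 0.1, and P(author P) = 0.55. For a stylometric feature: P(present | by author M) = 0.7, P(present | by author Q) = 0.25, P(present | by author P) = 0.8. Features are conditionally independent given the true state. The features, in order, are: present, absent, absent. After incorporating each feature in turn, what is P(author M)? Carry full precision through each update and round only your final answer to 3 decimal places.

0.411

After 'present': normaliser = 0.7·0.3500 + 0.25·0.1000 + 0.8·0.5500; P(author M) ≈ 0.3451, P(author Q) ≈ 0.0352, P(author P) ≈ 0.6197
After 'absent': normaliser = 0.3·0.3451 + 0.75·0.0352 + 0.2·0.6197; P(author M) ≈ 0.4078, P(author Q) ≈ 0.1040, P(author P) ≈ 0.4882
After 'absent': normaliser = 0.3·0.4078 + 0.75·0.1040 + 0.2·0.4882; P(author M) ≈ 0.4105, P(author Q) ≈ 0.2618, P(author P) ≈ 0.3277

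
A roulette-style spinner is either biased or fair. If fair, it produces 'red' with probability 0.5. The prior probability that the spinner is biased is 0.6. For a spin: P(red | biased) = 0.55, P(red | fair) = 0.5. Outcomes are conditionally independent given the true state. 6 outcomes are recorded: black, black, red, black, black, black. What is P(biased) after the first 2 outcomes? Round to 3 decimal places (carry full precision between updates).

After 'black': P(biased) = 0.45·0.6000 / (0.45·0.6000 + 0.5·0.4000) ≈ 0.5745
After 'black': P(biased) = 0.45·0.5745 / (0.45·0.5745 + 0.5·0.4255) ≈ 0.5485

0.549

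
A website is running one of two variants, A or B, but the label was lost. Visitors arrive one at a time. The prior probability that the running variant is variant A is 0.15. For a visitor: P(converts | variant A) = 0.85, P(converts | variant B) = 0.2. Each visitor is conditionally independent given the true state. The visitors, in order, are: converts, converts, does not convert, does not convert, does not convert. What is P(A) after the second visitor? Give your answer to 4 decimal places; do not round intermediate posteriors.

0.7612

After 'converts': P(A) = 0.85·0.1500 / (0.85·0.1500 + 0.2·0.8500) ≈ 0.4286
After 'converts': P(A) = 0.85·0.4286 / (0.85·0.4286 + 0.2·0.5714) ≈ 0.7612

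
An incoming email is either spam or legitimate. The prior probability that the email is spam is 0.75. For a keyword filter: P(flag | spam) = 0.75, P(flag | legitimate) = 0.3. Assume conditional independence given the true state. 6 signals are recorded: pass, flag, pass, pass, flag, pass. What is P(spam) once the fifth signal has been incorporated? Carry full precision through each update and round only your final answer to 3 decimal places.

0.461

Each posterior becomes the prior for the next update.
After 'pass': P(spam) = 0.25·0.7500 / (0.25·0.7500 + 0.7·0.2500) ≈ 0.5172
After 'flag': P(spam) = 0.75·0.5172 / (0.75·0.5172 + 0.3·0.4828) ≈ 0.7282
After 'pass': P(spam) = 0.25·0.7282 / (0.25·0.7282 + 0.7·0.2718) ≈ 0.4889
After 'pass': P(spam) = 0.25·0.4889 / (0.25·0.4889 + 0.7·0.5111) ≈ 0.2547
After 'flag': P(spam) = 0.75·0.2547 / (0.75·0.2547 + 0.3·0.7453) ≈ 0.4607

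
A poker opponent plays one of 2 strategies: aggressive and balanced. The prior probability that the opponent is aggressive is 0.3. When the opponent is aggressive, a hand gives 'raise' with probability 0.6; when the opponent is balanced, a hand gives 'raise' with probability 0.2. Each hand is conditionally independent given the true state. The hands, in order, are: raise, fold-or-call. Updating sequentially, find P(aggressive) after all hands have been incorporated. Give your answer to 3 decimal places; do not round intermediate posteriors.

0.391

Each posterior becomes the prior for the next update.
After 'raise': P(aggressive) = 0.6·0.3000 / (0.6·0.3000 + 0.2·0.7000) ≈ 0.5625
After 'fold-or-call': P(aggressive) = 0.4·0.5625 / (0.4·0.5625 + 0.8·0.4375) ≈ 0.3913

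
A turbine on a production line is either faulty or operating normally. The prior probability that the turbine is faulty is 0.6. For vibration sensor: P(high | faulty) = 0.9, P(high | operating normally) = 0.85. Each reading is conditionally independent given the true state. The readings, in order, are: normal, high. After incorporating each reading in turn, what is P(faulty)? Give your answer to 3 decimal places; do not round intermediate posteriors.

After 'normal': P(faulty) = 0.1·0.6000 / (0.1·0.6000 + 0.15·0.4000) ≈ 0.5000
After 'high': P(faulty) = 0.9·0.5000 / (0.9·0.5000 + 0.85·0.5000) ≈ 0.5143

0.514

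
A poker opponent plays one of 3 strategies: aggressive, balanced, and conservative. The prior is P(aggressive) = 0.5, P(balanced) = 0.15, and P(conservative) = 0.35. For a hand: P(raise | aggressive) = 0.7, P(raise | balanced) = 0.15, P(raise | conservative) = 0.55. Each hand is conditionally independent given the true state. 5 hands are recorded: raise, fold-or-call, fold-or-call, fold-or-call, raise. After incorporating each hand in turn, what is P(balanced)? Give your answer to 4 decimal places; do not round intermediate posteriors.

After 'raise': normaliser = 0.7·0.5000 + 0.15·0.1500 + 0.55·0.3500; P(aggressive) ≈ 0.6195, P(balanced) ≈ 0.0398, P(conservative) ≈ 0.3407
After 'fold-or-call': normaliser = 0.3·0.6195 + 0.85·0.0398 + 0.45·0.3407; P(aggressive) ≈ 0.4982, P(balanced) ≈ 0.0907, P(conservative) ≈ 0.4110
After 'fold-or-call': normaliser = 0.3·0.4982 + 0.85·0.0907 + 0.45·0.4110; P(aggressive) ≈ 0.3632, P(balanced) ≈ 0.1874, P(conservative) ≈ 0.4494
After 'fold-or-call': normaliser = 0.3·0.3632 + 0.85·0.1874 + 0.45·0.4494; P(aggressive) ≈ 0.2316, P(balanced) ≈ 0.3386, P(conservative) ≈ 0.4298
After 'raise': normaliser = 0.7·0.2316 + 0.15·0.3386 + 0.55·0.4298; P(aggressive) ≈ 0.3608, P(balanced) ≈ 0.1130, P(conservative) ≈ 0.5262

0.1130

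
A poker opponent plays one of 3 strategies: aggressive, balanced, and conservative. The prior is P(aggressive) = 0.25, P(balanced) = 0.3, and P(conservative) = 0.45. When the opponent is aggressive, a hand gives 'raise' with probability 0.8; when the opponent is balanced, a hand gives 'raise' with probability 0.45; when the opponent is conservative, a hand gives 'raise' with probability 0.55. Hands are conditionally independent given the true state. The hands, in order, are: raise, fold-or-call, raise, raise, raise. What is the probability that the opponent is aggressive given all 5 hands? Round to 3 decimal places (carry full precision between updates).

After 'raise': normaliser = 0.8·0.2500 + 0.45·0.3000 + 0.55·0.4500; P(aggressive) ≈ 0.3433, P(balanced) ≈ 0.2318, P(conservative) ≈ 0.4249
After 'fold-or-call': normaliser = 0.2·0.3433 + 0.55·0.2318 + 0.45·0.4249; P(aggressive) ≈ 0.1773, P(balanced) ≈ 0.3291, P(conservative) ≈ 0.4936
After 'raise': normaliser = 0.8·0.1773 + 0.45·0.3291 + 0.55·0.4936; P(aggressive) ≈ 0.2526, P(balanced) ≈ 0.2638, P(conservative) ≈ 0.4836
After 'raise': normaliser = 0.8·0.2526 + 0.45·0.2638 + 0.55·0.4836; P(aggressive) ≈ 0.3444, P(balanced) ≈ 0.2023, P(conservative) ≈ 0.4533
After 'raise': normaliser = 0.8·0.3444 + 0.45·0.2023 + 0.55·0.4533; P(aggressive) ≈ 0.4474, P(balanced) ≈ 0.1478, P(conservative) ≈ 0.4048

0.447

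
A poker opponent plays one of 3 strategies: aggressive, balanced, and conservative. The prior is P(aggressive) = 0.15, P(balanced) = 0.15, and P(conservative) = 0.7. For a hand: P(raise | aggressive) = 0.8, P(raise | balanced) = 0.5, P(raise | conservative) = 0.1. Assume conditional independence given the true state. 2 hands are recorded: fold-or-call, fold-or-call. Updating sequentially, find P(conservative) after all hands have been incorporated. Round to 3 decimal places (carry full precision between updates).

0.929

Each posterior becomes the prior for the next update.
After 'fold-or-call': normaliser = 0.2·0.1500 + 0.5·0.1500 + 0.9·0.7000; P(aggressive) ≈ 0.0408, P(balanced) ≈ 0.1020, P(conservative) ≈ 0.8571
After 'fold-or-call': normaliser = 0.2·0.0408 + 0.5·0.1020 + 0.9·0.8571; P(aggressive) ≈ 0.0098, P(balanced) ≈ 0.0614, P(conservative) ≈ 0.9287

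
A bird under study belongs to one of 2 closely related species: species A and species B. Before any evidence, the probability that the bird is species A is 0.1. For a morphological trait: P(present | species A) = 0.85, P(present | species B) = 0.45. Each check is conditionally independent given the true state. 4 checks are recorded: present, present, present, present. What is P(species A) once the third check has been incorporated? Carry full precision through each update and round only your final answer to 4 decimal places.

Each posterior becomes the prior for the next update.
After 'present': P(species A) = 0.85·0.1000 / (0.85·0.1000 + 0.45·0.9000) ≈ 0.1735
After 'present': P(species A) = 0.85·0.1735 / (0.85·0.1735 + 0.45·0.8265) ≈ 0.2839
After 'present': P(species A) = 0.85·0.2839 / (0.85·0.2839 + 0.45·0.7161) ≈ 0.4282

0.4282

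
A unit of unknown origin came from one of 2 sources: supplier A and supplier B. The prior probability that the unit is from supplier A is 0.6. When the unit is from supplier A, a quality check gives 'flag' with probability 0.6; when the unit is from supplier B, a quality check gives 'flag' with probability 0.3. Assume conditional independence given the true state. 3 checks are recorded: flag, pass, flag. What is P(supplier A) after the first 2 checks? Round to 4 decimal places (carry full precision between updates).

0.6316

Each posterior becomes the prior for the next update.
After 'flag': P(supplier A) = 0.6·0.6000 / (0.6·0.6000 + 0.3·0.4000) ≈ 0.7500
After 'pass': P(supplier A) = 0.4·0.7500 / (0.4·0.7500 + 0.7·0.2500) ≈ 0.6316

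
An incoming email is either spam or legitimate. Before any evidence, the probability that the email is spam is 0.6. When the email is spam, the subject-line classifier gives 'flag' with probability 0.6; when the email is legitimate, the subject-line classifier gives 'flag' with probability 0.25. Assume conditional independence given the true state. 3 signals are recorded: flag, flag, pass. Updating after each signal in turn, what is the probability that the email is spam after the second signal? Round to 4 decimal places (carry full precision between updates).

0.8963

After 'flag': P(spam) = 0.6·0.6000 / (0.6·0.6000 + 0.25·0.4000) ≈ 0.7826
After 'flag': P(spam) = 0.6·0.7826 / (0.6·0.7826 + 0.25·0.2174) ≈ 0.8963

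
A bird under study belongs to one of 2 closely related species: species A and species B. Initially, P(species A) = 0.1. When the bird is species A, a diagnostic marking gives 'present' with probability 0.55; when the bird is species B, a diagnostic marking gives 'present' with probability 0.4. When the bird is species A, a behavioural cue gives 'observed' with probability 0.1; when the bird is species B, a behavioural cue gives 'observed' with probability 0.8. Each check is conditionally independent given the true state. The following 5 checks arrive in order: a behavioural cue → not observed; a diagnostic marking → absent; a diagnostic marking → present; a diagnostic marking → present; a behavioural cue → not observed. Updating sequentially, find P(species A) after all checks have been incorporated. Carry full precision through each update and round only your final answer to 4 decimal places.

After a behavioural cue='not observed': P(species A) = 0.9·0.1000 / (0.9·0.1000 + 0.2·0.9000) ≈ 0.3333
After a diagnostic marking='absent': P(species A) = 0.45·0.3333 / (0.45·0.3333 + 0.6·0.6667) ≈ 0.2727
After a diagnostic marking='present': P(species A) = 0.55·0.2727 / (0.55·0.2727 + 0.4·0.7273) ≈ 0.3402
After a diagnostic marking='present': P(species A) = 0.55·0.3402 / (0.55·0.3402 + 0.4·0.6598) ≈ 0.4149
After a behavioural cue='not observed': P(species A) = 0.9·0.4149 / (0.9·0.4149 + 0.2·0.5851) ≈ 0.7614

0.7614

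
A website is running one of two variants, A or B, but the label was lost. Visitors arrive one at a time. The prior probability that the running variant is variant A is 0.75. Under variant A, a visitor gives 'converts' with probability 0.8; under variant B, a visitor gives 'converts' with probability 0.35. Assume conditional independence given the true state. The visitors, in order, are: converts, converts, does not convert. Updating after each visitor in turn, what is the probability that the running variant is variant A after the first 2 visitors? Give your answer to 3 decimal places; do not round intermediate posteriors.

0.940

After 'converts': P(A) = 0.8·0.7500 / (0.8·0.7500 + 0.35·0.2500) ≈ 0.8727
After 'converts': P(A) = 0.8·0.8727 / (0.8·0.8727 + 0.35·0.1273) ≈ 0.9400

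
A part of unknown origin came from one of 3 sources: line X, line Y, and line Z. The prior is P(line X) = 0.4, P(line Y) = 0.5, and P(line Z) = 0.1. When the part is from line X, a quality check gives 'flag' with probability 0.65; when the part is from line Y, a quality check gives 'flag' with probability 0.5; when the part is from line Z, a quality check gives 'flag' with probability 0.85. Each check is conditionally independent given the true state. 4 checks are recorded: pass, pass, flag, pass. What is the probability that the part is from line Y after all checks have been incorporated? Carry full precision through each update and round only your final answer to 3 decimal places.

Each posterior becomes the prior for the next update.
After 'pass': normaliser = 0.35·0.4000 + 0.5·0.5000 + 0.15·0.1000; P(line X) ≈ 0.3457, P(line Y) ≈ 0.6173, P(line Z) ≈ 0.0370
After 'pass': normaliser = 0.35·0.3457 + 0.5·0.6173 + 0.15·0.0370; P(line X) ≈ 0.2780, P(line Y) ≈ 0.7092, P(line Z) ≈ 0.0128
After 'flag': normaliser = 0.65·0.2780 + 0.5·0.7092 + 0.85·0.0128; P(line X) ≈ 0.3309, P(line Y) ≈ 0.6493, P(line Z) ≈ 0.0199
After 'pass': normaliser = 0.35·0.3309 + 0.5·0.6493 + 0.15·0.0199; P(line X) ≈ 0.2612, P(line Y) ≈ 0.7321, P(line Z) ≈ 0.0067

0.732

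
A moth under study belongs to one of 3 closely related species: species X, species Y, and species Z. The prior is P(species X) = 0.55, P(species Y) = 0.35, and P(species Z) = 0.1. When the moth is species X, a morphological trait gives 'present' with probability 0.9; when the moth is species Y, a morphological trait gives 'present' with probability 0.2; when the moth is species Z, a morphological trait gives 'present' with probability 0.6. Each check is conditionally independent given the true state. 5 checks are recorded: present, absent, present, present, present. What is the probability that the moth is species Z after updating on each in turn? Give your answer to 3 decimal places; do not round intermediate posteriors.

0.124

Each posterior becomes the prior for the next update.
After 'present': normaliser = 0.9·0.5500 + 0.2·0.3500 + 0.6·0.1000; P(species X) ≈ 0.7920, P(species Y) ≈ 0.1120, P(species Z) ≈ 0.0960
After 'absent': normaliser = 0.1·0.7920 + 0.8·0.1120 + 0.4·0.0960; P(species X) ≈ 0.3822, P(species Y) ≈ 0.4324, P(species Z) ≈ 0.1853
After 'present': normaliser = 0.9·0.3822 + 0.2·0.4324 + 0.6·0.1853; P(species X) ≈ 0.6351, P(species Y) ≈ 0.1597, P(species Z) ≈ 0.2053
After 'present': normaliser = 0.9·0.6351 + 0.2·0.1597 + 0.6·0.2053; P(species X) ≈ 0.7866, P(species Y) ≈ 0.0439, P(species Z) ≈ 0.1695
After 'present': normaliser = 0.9·0.7866 + 0.2·0.0439 + 0.6·0.1695; P(species X) ≈ 0.8650, P(species Y) ≈ 0.0107, P(species Z) ≈ 0.1243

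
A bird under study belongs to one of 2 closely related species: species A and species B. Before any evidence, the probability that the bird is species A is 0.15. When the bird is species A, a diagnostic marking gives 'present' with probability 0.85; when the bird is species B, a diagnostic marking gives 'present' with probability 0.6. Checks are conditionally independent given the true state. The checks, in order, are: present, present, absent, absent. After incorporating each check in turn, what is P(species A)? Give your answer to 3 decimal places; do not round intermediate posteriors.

After 'present': P(species A) = 0.85·0.1500 / (0.85·0.1500 + 0.6·0.8500) ≈ 0.2000
After 'present': P(species A) = 0.85·0.2000 / (0.85·0.2000 + 0.6·0.8000) ≈ 0.2615
After 'absent': P(species A) = 0.15·0.2615 / (0.15·0.2615 + 0.4·0.7385) ≈ 0.1172
After 'absent': P(species A) = 0.15·0.1172 / (0.15·0.1172 + 0.4·0.8828) ≈ 0.0474

0.047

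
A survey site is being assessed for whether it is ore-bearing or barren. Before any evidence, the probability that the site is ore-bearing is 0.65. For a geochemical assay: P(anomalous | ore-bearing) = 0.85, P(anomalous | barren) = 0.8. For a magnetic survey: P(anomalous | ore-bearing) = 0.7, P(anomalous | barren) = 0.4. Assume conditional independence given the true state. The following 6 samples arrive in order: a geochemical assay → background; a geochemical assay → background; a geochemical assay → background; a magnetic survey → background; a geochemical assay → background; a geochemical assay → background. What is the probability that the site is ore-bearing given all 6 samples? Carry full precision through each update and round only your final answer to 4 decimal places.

After a geochemical assay='background': P(ore) = 0.15·0.6500 / (0.15·0.6500 + 0.2·0.3500) ≈ 0.5821
After a geochemical assay='background': P(ore) = 0.15·0.5821 / (0.15·0.5821 + 0.2·0.4179) ≈ 0.5109
After a geochemical assay='background': P(ore) = 0.15·0.5109 / (0.15·0.5109 + 0.2·0.4891) ≈ 0.4393
After a magnetic survey='background': P(ore) = 0.3·0.4393 / (0.3·0.4393 + 0.6·0.5607) ≈ 0.2815
After a geochemical assay='background': P(ore) = 0.15·0.2815 / (0.15·0.2815 + 0.2·0.7185) ≈ 0.2271
After a geochemical assay='background': P(ore) = 0.15·0.2271 / (0.15·0.2271 + 0.2·0.7729) ≈ 0.1806

0.1806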